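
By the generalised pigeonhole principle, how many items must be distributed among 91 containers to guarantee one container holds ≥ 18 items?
n = (18 − 1)·91 + 1 = 1548

By the generalised pigeonhole principle, to guarantee some box contains ≥ r objects we need more than (r − 1) · k objects total. Threshold: n = (r − 1) · k + 1. With r = 18 and k = 91: n = 17 · 91 + 1 = 1547 + 1 = 1548. For n = 1547 = 17 · 91, we can put exactly 17 objects in every box, avoiding 18 in any single one — so 1548 is tight.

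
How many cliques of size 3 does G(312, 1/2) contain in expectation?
E[# K_3] = C(312, 3) · (1/2)^C(3, 2) = 5013320 / 2^3 = 626665

For each 3-subset S of vertices (there are C(312, 3) = 5013320 such S), let X_S = 1 if S induces a K_3 (all C(3, 2) = 3 edges present). Then P(X_S = 1) = (1/2)^3 = 1/8. By linearity of expectation, E[# K_3] = C(312, 3) · (1/2)^3 = 5013320 / 8 = 626665.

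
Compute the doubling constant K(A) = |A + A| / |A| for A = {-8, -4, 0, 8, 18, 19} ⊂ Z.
K = |A + A| / |A| = 19/6

Enumerate A + A = {a + b : a, b ∈ A}. With |A| = 6, there are |A|^2 = 36 ordered sum pairs; collecting distinct values, A + A = {-16, -12, -8, -4, 0, 4, 8, 10, 11, 14, 15, 16, 18, 19, 26, 27, 36, 37, 38}, so |A + A| = 19. Thus K = 19/6. For comparison, the minimum possible |A + A| over all 6-element sets is 2·6 − 1 = 11 (so min K = 11/6), attained only by arithmetic progressions.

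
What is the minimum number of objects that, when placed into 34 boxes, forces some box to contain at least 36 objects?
n = (36 − 1)·34 + 1 = 1191

By the generalised pigeonhole principle, to guarantee some box contains ≥ r objects we need more than (r − 1) · k objects total. Threshold: n = (r − 1) · k + 1. With r = 36 and k = 34: n = 35 · 34 + 1 = 1190 + 1 = 1191. For n = 1190 = 35 · 34, we can put exactly 35 objects in every box, avoiding 36 in any single one — so 1191 is tight.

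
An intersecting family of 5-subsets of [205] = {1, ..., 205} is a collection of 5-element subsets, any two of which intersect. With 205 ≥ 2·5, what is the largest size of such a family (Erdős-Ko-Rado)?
max |F| = C(204, 4) = 70058751

The Erdős-Ko-Rado theorem states: for n ≥ 2k, an intersecting family of k-subsets of an n-element set has size at most C(n − 1, k − 1), with equality for 'star' families {A ⊆ [n] : |A| = k, i ∈ A} (fix an element i). For n = 205, k = 5: C(204, 4) = 70058751.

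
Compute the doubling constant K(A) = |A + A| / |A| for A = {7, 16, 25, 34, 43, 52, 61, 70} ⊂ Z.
K = |A + A| / |A| = 15/8

Enumerate A + A = {a + b : a, b ∈ A}. With |A| = 8, there are |A|^2 = 64 ordered sum pairs; collecting distinct values, A + A = {14, 23, 32, 41, 50, 59, 68, 77, 86, 95, 104, 113, 122, 131, 140}, so |A + A| = 15. Thus K = 15/8. Here |A + A| = 2|A| − 1 = 15, the minimum possible — so K = 15/8 is minimal, which holds iff A is an arithmetic progression.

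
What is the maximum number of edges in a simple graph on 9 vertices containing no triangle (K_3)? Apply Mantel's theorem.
ex(9, K_3) = ⌊9^2/4⌋ = 20

Mantel (1907): a triangle-free graph on n vertices has at most ⌊n^2/4⌋ edges, with equality for the complete bipartite graph K_{⌊n/2⌋, ⌈n/2⌉}. For n = 9: ⌊9^2/4⌋ = ⌊81/4⌋ = 20. The extremal graph is K_{4, 5}, which has 4·5 = 20 edges.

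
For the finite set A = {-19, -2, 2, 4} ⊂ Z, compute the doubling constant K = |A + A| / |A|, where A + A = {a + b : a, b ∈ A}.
K = |A + A| / |A| = 10/4 = 5/2

Enumerate A + A = {a + b : a, b ∈ A}. With |A| = 4, there are |A|^2 = 16 ordered sum pairs; collecting distinct values, A + A = {-38, -21, -17, -15, -4, 0, 2, 4, 6, 8}, so |A + A| = 10. Thus K = 10/4 = 5/2. For comparison, the minimum possible |A + A| over all 4-element sets is 2·4 − 1 = 7 (so min K = 7/4), attained only by arithmetic progressions.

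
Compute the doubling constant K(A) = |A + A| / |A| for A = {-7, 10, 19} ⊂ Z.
K = |A + A| / |A| = 6/3 = 2

Enumerate A + A = {a + b : a, b ∈ A}. With |A| = 3, there are |A|^2 = 9 ordered sum pairs; collecting distinct values, A + A = {-14, 3, 12, 20, 29, 38}, so |A + A| = 6. Thus K = 6/3 = 2. For comparison, the minimum possible |A + A| over all 3-element sets is 2·3 − 1 = 5 (so min K = 5/3), attained only by arithmetic progressions.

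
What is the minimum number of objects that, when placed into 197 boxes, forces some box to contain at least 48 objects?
n = (48 − 1)·197 + 1 = 9260

By the generalised pigeonhole principle, to guarantee some box contains ≥ r objects we need more than (r − 1) · k objects total. Threshold: n = (r − 1) · k + 1. With r = 48 and k = 197: n = 47 · 197 + 1 = 9259 + 1 = 9260. For n = 9259 = 47 · 197, we can put exactly 47 objects in every box, avoiding 48 in any single one — so 9260 is tight.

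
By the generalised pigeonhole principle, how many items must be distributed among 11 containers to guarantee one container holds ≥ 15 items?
n = (15 − 1)·11 + 1 = 155

By the generalised pigeonhole principle, to guarantee some box contains ≥ r objects we need more than (r − 1) · k objects total. Threshold: n = (r − 1) · k + 1. With r = 15 and k = 11: n = 14 · 11 + 1 = 154 + 1 = 155. For n = 154 = 14 · 11, we can put exactly 14 objects in every box, avoiding 15 in any single one — so 155 is tight.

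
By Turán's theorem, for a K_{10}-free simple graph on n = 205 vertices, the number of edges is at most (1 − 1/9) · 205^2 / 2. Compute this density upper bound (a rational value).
Turán density bound = (8/9) · 205^2/2 = 168100/9 ≈ 18677.7778

Turán's theorem: ex(n, K_{r+1}) is achieved by the complete r-partite Turán graph T(n, r) with parts as balanced as possible, and is at most (1 − 1/r) · n^2/2. For r = 9, n = 205: the density bound is (8/9) · 42025/2 = 168100/9 ≈ 18677.7778. The integer-valued extremum is e(T(205, 9)) = 18677, which is strictly less than the density bound 168100/9 since 9 ∤ 205 (the parts of T(205, 9) cannot all be equal).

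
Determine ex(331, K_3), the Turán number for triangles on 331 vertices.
ex(331, K_3) = ⌊331^2/4⌋ = 27390

Mantel (1907): a triangle-free graph on n vertices has at most ⌊n^2/4⌋ edges, with equality for the complete bipartite graph K_{⌊n/2⌋, ⌈n/2⌉}. For n = 331: ⌊331^2/4⌋ = ⌊109561/4⌋ = 27390. The extremal graph is K_{165, 166}, which has 165·166 = 27390 edges.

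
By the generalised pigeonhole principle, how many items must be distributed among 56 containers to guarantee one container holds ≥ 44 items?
n = (44 − 1)·56 + 1 = 2409

By the generalised pigeonhole principle, to guarantee some box contains ≥ r objects we need more than (r − 1) · k objects total. Threshold: n = (r − 1) · k + 1. With r = 44 and k = 56: n = 43 · 56 + 1 = 2408 + 1 = 2409. For n = 2408 = 43 · 56, we can put exactly 43 objects in every box, avoiding 44 in any single one — so 2409 is tight.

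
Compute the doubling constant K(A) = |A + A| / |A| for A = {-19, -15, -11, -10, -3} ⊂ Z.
K = |A + A| / |A| = 13/5

Enumerate A + A = {a + b : a, b ∈ A}. With |A| = 5, there are |A|^2 = 25 ordered sum pairs; collecting distinct values, A + A = {-38, -34, -30, -29, -26, -25, -22, -21, -20, -18, -14, -13, -6}, so |A + A| = 13. Thus K = 13/5. For comparison, the minimum possible |A + A| over all 5-element sets is 2·5 − 1 = 9 (so min K = 9/5), attained only by arithmetic progressions.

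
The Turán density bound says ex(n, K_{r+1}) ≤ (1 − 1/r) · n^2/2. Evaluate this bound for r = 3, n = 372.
Turán density bound = (2/3) · 372^2/2 = 46128

Turán's theorem: ex(n, K_{r+1}) is achieved by the complete r-partite Turán graph T(n, r) with parts as balanced as possible, and is at most (1 − 1/r) · n^2/2. For r = 3, n = 372: the density bound is (2/3) · 138384/2 = 46128. Since 3 ∣ 372, the Turán graph T(372, 3) has parts of equal size 124, and its edge count e(T(372, 3)) = 46128 attains the density bound exactly.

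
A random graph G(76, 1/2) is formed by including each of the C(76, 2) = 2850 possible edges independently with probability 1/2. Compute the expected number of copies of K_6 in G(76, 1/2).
E[# K_6] = C(76, 6) · (1/2)^C(6, 2) = 218618940 / 2^15 = 54654735/8192 ≈ 6671.720581

For each 6-subset S of vertices (there are C(76, 6) = 218618940 such S), let X_S = 1 if S induces a K_6 (all C(6, 2) = 15 edges present). Then P(X_S = 1) = (1/2)^15 = 1/32768. By linearity of expectation, E[# K_6] = C(76, 6) · (1/2)^15 = 218618940 / 32768 = 54654735/8192 ≈ 6671.720581.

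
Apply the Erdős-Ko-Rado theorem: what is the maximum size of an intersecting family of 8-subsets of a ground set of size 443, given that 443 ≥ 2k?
max |F| = C(442, 7) = 623432668266408

The Erdős-Ko-Rado theorem states: for n ≥ 2k, an intersecting family of k-subsets of an n-element set has size at most C(n − 1, k − 1), with equality for 'star' families {A ⊆ [n] : |A| = k, i ∈ A} (fix an element i). For n = 443, k = 8: C(442, 7) = 623432668266408.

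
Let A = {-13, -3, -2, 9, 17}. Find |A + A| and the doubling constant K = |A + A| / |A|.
K = |A + A| / |A| = 14/5

Enumerate A + A = {a + b : a, b ∈ A}. With |A| = 5, there are |A|^2 = 25 ordered sum pairs; collecting distinct values, A + A = {-26, -16, -15, -6, -5, -4, 4, 6, 7, 14, 15, 18, 26, 34}, so |A + A| = 14. Thus K = 14/5. For comparison, the minimum possible |A + A| over all 5-element sets is 2·5 − 1 = 9 (so min K = 9/5), attained only by arithmetic progressions.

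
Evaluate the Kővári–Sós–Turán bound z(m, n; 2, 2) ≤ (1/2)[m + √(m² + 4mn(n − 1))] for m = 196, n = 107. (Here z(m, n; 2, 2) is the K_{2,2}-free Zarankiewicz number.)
z(196, 107; 2, 2) ≤ (1/2)[196 + √(196² + 4·196·107·106)] = (1/2)[196 + √8930544] = 1592.2008

Kővári–Sós–Turán: let r_1, ..., r_196 be the row sums and z = Σ r_i the total number of 1s. Each pair of columns can share at most one row with both entries 1 (else a 2×2 all-ones block appears), so Σ_i C(r_i, 2) ≤ C(107, 2) = 5671. By convexity Σ_i C(r_i, 2) ≥ 196·C(z/196, 2) = z(z − 196)/(2·196), giving z² − 196z − 196·107·106 ≤ 0 and hence z ≤ (1/2)[196 + √(38416 + 4·2223032)] = (1/2)[196 + √8930544] ≈ (1/2)(196 + 2988.4016) = 1592.2008.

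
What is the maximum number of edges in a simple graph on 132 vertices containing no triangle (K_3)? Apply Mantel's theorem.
ex(132, K_3) = ⌊132^2/4⌋ = 4356

Mantel (1907): a triangle-free graph on n vertices has at most ⌊n^2/4⌋ edges, with equality for the complete bipartite graph K_{⌊n/2⌋, ⌈n/2⌉}. For n = 132: ⌊132^2/4⌋ = ⌊17424/4⌋ = 4356. The extremal graph is K_{66, 66}, which has 66·66 = 4356 edges.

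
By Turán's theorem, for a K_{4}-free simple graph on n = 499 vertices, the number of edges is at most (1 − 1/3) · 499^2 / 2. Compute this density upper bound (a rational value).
Turán density bound = (2/3) · 499^2/2 = 249001/3 ≈ 83000.3333

Turán's theorem: ex(n, K_{r+1}) is achieved by the complete r-partite Turán graph T(n, r) with parts as balanced as possible, and is at most (1 − 1/r) · n^2/2. For r = 3, n = 499: the density bound is (2/3) · 249001/2 = 249001/3 ≈ 83000.3333. The integer-valued extremum is e(T(499, 3)) = 83000, which is strictly less than the density bound 249001/3 since 3 ∤ 499 (the parts of T(499, 3) cannot all be equal).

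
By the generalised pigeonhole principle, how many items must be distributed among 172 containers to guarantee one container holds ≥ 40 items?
n = (40 − 1)·172 + 1 = 6709

By the generalised pigeonhole principle, to guarantee some box contains ≥ r objects we need more than (r − 1) · k objects total. Threshold: n = (r − 1) · k + 1. With r = 40 and k = 172: n = 39 · 172 + 1 = 6708 + 1 = 6709. For n = 6708 = 39 · 172, we can put exactly 39 objects in every box, avoiding 40 in any single one — so 6709 is tight.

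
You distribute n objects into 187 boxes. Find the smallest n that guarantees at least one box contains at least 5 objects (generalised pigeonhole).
n = (5 − 1)·187 + 1 = 749

By the generalised pigeonhole principle, to guarantee some box contains ≥ r objects we need more than (r − 1) · k objects total. Threshold: n = (r − 1) · k + 1. With r = 5 and k = 187: n = 4 · 187 + 1 = 748 + 1 = 749. For n = 748 = 4 · 187, we can put exactly 4 objects in every box, avoiding 5 in any single one — so 749 is tight.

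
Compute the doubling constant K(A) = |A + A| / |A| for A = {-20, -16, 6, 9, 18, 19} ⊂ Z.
K = |A + A| / |A| = 21/6 = 7/2

Enumerate A + A = {a + b : a, b ∈ A}. With |A| = 6, there are |A|^2 = 36 ordered sum pairs; collecting distinct values, A + A = {-40, -36, -32, -14, -11, -10, -7, -2, -1, 2, 3, 12, 15, 18, 24, 25, 27, 28, 36, 37, 38}, so |A + A| = 21. Thus K = 21/6 = 7/2. For comparison, the minimum possible |A + A| over all 6-element sets is 2·6 − 1 = 11 (so min K = 11/6), attained only by arithmetic progressions.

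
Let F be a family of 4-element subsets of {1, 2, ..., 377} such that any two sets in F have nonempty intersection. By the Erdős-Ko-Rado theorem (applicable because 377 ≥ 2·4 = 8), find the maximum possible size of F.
max |F| = C(376, 3) = 8789000

Erdős-Ko-Rado (1961): when n ≥ 2k, max |F| = C(n−1, k−1). The bound is attained by the star {A : i ∈ A} for any fixed i ∈ [n]. Here C(377−1, 4−1) = C(376, 3) = 8789000.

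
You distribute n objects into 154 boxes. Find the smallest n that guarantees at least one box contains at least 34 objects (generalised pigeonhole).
n = (34 − 1)·154 + 1 = 5083

By the generalised pigeonhole principle, to guarantee some box contains ≥ r objects we need more than (r − 1) · k objects total. Threshold: n = (r − 1) · k + 1. With r = 34 and k = 154: n = 33 · 154 + 1 = 5082 + 1 = 5083. For n = 5082 = 33 · 154, we can put exactly 33 objects in every box, avoiding 34 in any single one — so 5083 is tight.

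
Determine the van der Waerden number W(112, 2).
W(112, 2) = 112 + 1 = 113

A 2-term AP is any pair of integers, so a monochromatic 2-AP exists iff some colour is used at least twice. With 112 colours, the colouring i ↦ i on {1, ..., 112} uses each colour once, avoiding any monochromatic pair, so W(112, 2) > 112. For {1, ..., 113}, pigeonhole forces two integers of the same colour, which form a monochromatic 2-AP. Hence W(112, 2) = 113.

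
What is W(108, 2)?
W(108, 2) = 108 + 1 = 109

A 2-term AP is any pair of integers, so a monochromatic 2-AP exists iff some colour is used at least twice. With 108 colours, the colouring i ↦ i on {1, ..., 108} uses each colour once, avoiding any monochromatic pair, so W(108, 2) > 108. For {1, ..., 109}, pigeonhole forces two integers of the same colour, which form a monochromatic 2-AP. Hence W(108, 2) = 109.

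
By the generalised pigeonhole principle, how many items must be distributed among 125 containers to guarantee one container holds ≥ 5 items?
n = (5 − 1)·125 + 1 = 501

By the generalised pigeonhole principle, to guarantee some box contains ≥ r objects we need more than (r − 1) · k objects total. Threshold: n = (r − 1) · k + 1. With r = 5 and k = 125: n = 4 · 125 + 1 = 500 + 1 = 501. For n = 500 = 4 · 125, we can put exactly 4 objects in every box, avoiding 5 in any single one — so 501 is tight.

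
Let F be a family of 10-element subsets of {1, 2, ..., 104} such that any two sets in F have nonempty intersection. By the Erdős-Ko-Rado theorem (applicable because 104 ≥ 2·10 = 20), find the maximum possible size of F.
max |F| = C(103, 9) = 2509710226100

Erdős-Ko-Rado (1961): when n ≥ 2k, max |F| = C(n−1, k−1). The bound is attained by the star {A : i ∈ A} for any fixed i ∈ [n]. Here C(104−1, 10−1) = C(103, 9) = 2509710226100.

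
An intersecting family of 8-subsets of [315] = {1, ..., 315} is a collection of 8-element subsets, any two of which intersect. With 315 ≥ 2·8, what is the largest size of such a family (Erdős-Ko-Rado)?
max |F| = C(314, 7) = 55825075869992

The Erdős-Ko-Rado theorem states: for n ≥ 2k, an intersecting family of k-subsets of an n-element set has size at most C(n − 1, k − 1), with equality for 'star' families {A ⊆ [n] : |A| = k, i ∈ A} (fix an element i). For n = 315, k = 8: C(314, 7) = 55825075869992.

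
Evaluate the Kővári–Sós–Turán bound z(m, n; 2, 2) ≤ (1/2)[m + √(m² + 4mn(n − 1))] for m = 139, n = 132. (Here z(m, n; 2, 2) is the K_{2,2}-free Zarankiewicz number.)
z(139, 132; 2, 2) ≤ (1/2)[139 + √(139² + 4·139·132·131)] = (1/2)[139 + √9633673] = 1621.4079

Kővári–Sós–Turán: let r_1, ..., r_139 be the row sums and z = Σ r_i the total number of 1s. Each pair of columns can share at most one row with both entries 1 (else a 2×2 all-ones block appears), so Σ_i C(r_i, 2) ≤ C(132, 2) = 8646. By convexity Σ_i C(r_i, 2) ≥ 139·C(z/139, 2) = z(z − 139)/(2·139), giving z² − 139z − 139·132·131 ≤ 0 and hence z ≤ (1/2)[139 + √(19321 + 4·2403588)] = (1/2)[139 + √9633673] ≈ (1/2)(139 + 3103.8159) = 1621.4079.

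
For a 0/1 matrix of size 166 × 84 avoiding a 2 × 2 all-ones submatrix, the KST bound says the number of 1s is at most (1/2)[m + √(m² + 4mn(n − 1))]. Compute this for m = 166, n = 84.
z(166, 84; 2, 2) ≤ (1/2)[166 + √(166² + 4·166·84·83)] = (1/2)[166 + √4656964] = 1162

Kővári–Sós–Turán: let r_1, ..., r_166 be the row sums and z = Σ r_i the total number of 1s. Each pair of columns can share at most one row with both entries 1 (else a 2×2 all-ones block appears), so Σ_i C(r_i, 2) ≤ C(84, 2) = 3486. By convexity Σ_i C(r_i, 2) ≥ 166·C(z/166, 2) = z(z − 166)/(2·166), giving z² − 166z − 166·84·83 ≤ 0 and hence z ≤ (1/2)[166 + √(27556 + 4·1157352)] = (1/2)[166 + √4656964] ≈ (1/2)(166 + 2158) = 1162.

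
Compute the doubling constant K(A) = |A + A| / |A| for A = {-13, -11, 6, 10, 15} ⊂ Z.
K = |A + A| / |A| = 15/5 = 3

Enumerate A + A = {a + b : a, b ∈ A}. With |A| = 5, there are |A|^2 = 25 ordered sum pairs; collecting distinct values, A + A = {-26, -24, -22, -7, -5, -3, -1, 2, 4, 12, 16, 20, 21, 25, 30}, so |A + A| = 15. Thus K = 15/5 = 3. For comparison, the minimum possible |A + A| over all 5-element sets is 2·5 − 1 = 9 (so min K = 9/5), attained only by arithmetic progressions.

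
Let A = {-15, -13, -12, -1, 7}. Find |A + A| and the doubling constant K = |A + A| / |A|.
K = |A + A| / |A| = 15/5 = 3

Enumerate A + A = {a + b : a, b ∈ A}. With |A| = 5, there are |A|^2 = 25 ordered sum pairs; collecting distinct values, A + A = {-30, -28, -27, -26, -25, -24, -16, -14, -13, -8, -6, -5, -2, 6, 14}, so |A + A| = 15. Thus K = 15/5 = 3. For comparison, the minimum possible |A + A| over all 5-element sets is 2·5 − 1 = 9 (so min K = 9/5), attained only by arithmetic progressions.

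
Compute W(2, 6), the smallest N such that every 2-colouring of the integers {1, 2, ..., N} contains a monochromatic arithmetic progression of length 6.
W(2, 6) = 1132

W(2, 6) = 1132. The lower bound W(2, 6) > 1131 comes from an explicit good 2-colouring of [1, 1131]; the upper bound W(2, 6) ≤ 1132 was verified by exhaustive search over 2-colourings of [1, 1132].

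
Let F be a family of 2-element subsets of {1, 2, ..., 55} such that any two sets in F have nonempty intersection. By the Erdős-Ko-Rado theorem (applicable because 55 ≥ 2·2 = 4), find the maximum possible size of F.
max |F| = C(54, 1) = 54

The Erdős-Ko-Rado theorem states: for n ≥ 2k, an intersecting family of k-subsets of an n-element set has size at most C(n − 1, k − 1), with equality for 'star' families {A ⊆ [n] : |A| = k, i ∈ A} (fix an element i). For n = 55, k = 2: C(54, 1) = 54.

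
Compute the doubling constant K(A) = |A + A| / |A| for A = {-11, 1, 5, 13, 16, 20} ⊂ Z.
K = |A + A| / |A| = 19/6

Enumerate A + A = {a + b : a, b ∈ A}. With |A| = 6, there are |A|^2 = 36 ordered sum pairs; collecting distinct values, A + A = {-22, -10, -6, 2, 5, 6, 9, 10, 14, 17, 18, 21, 25, 26, 29, 32, 33, 36, 40}, so |A + A| = 19. Thus K = 19/6. For comparison, the minimum possible |A + A| over all 6-element sets is 2·6 − 1 = 11 (so min K = 11/6), attained only by arithmetic progressions.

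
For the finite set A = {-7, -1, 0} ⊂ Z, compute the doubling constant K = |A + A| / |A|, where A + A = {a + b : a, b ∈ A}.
K = |A + A| / |A| = 6/3 = 2

Enumerate A + A = {a + b : a, b ∈ A}. With |A| = 3, there are |A|^2 = 9 ordered sum pairs; collecting distinct values, A + A = {-14, -8, -7, -2, -1, 0}, so |A + A| = 6. Thus K = 6/3 = 2. For comparison, the minimum possible |A + A| over all 3-element sets is 2·3 − 1 = 5 (so min K = 5/3), attained only by arithmetic progressions.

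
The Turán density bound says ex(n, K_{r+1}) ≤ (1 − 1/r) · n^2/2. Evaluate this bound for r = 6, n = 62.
Turán density bound = (5/6) · 62^2/2 = 4805/3 ≈ 1601.6667

Turán's theorem: ex(n, K_{r+1}) is achieved by the complete r-partite Turán graph T(n, r) with parts as balanced as possible, and is at most (1 − 1/r) · n^2/2. For r = 6, n = 62: the density bound is (5/6) · 3844/2 = 4805/3 ≈ 1601.6667. The integer-valued extremum is e(T(62, 6)) = 1601, which is strictly less than the density bound 4805/3 since 6 ∤ 62 (the parts of T(62, 6) cannot all be equal).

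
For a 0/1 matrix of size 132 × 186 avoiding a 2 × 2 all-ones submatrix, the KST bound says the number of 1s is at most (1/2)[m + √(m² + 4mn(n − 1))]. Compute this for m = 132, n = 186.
z(132, 186; 2, 2) ≤ (1/2)[132 + √(132² + 4·132·186·185)] = (1/2)[132 + √18185904] = 2198.2467

Kővári–Sós–Turán: let r_1, ..., r_132 be the row sums and z = Σ r_i the total number of 1s. Each pair of columns can share at most one row with both entries 1 (else a 2×2 all-ones block appears), so Σ_i C(r_i, 2) ≤ C(186, 2) = 17205. By convexity Σ_i C(r_i, 2) ≥ 132·C(z/132, 2) = z(z − 132)/(2·132), giving z² − 132z − 132·186·185 ≤ 0 and hence z ≤ (1/2)[132 + √(17424 + 4·4542120)] = (1/2)[132 + √18185904] ≈ (1/2)(132 + 4264.4934) = 2198.2467.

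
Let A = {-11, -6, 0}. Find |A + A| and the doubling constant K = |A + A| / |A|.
K = |A + A| / |A| = 6/3 = 2

Enumerate A + A = {a + b : a, b ∈ A}. With |A| = 3, there are |A|^2 = 9 ordered sum pairs; collecting distinct values, A + A = {-22, -17, -12, -11, -6, 0}, so |A + A| = 6. Thus K = 6/3 = 2. For comparison, the minimum possible |A + A| over all 3-element sets is 2·3 − 1 = 5 (so min K = 5/3), attained only by arithmetic progressions.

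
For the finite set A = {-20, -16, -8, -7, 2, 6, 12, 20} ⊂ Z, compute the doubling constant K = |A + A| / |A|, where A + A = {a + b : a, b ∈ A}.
K = |A + A| / |A| = 31/8

Enumerate A + A = {a + b : a, b ∈ A}. With |A| = 8, there are |A|^2 = 64 ordered sum pairs; collecting distinct values, A + A = {-40, -36, -32, -28, -27, -24, -23, -18, -16, -15, -14, -10, -8, -6, -5, -4, -2, -1, 0, 4, 5, 8, 12, 13, 14, 18, 22, 24, 26, 32, 40}, so |A + A| = 31. Thus K = 31/8. For comparison, the minimum possible |A + A| over all 8-element sets is 2·8 − 1 = 15 (so min K = 15/8), attained only by arithmetic progressions.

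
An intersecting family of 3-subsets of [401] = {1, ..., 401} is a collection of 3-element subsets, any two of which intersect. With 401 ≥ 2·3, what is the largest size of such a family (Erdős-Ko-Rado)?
max |F| = C(400, 2) = 79800

Erdős-Ko-Rado (1961): when n ≥ 2k, max |F| = C(n−1, k−1). The bound is attained by the star {A : i ∈ A} for any fixed i ∈ [n]. Here C(401−1, 3−1) = C(400, 2) = 79800.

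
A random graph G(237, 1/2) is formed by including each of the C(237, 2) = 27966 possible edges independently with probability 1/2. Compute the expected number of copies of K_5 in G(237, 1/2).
E[# K_5] = C(237, 5) · (1/2)^C(5, 2) = 5971985487 / 2^10 ≈ 5832017.077148

For each 5-subset S of vertices (there are C(237, 5) = 5971985487 such S), let X_S = 1 if S induces a K_5 (all C(5, 2) = 10 edges present). Then P(X_S = 1) = (1/2)^10 = 1/1024. By linearity of expectation, E[# K_5] = C(237, 5) · (1/2)^10 = 5971985487 / 1024 ≈ 5832017.077148.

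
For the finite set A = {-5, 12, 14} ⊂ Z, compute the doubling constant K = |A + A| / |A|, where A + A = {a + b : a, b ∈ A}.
K = |A + A| / |A| = 6/3 = 2

Enumerate A + A = {a + b : a, b ∈ A}. With |A| = 3, there are |A|^2 = 9 ordered sum pairs; collecting distinct values, A + A = {-10, 7, 9, 24, 26, 28}, so |A + A| = 6. Thus K = 6/3 = 2. For comparison, the minimum possible |A + A| over all 3-element sets is 2·3 − 1 = 5 (so min K = 5/3), attained only by arithmetic progressions.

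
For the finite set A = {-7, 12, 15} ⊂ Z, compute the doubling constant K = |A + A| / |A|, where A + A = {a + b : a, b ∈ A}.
K = |A + A| / |A| = 6/3 = 2

Enumerate A + A = {a + b : a, b ∈ A}. With |A| = 3, there are |A|^2 = 9 ordered sum pairs; collecting distinct values, A + A = {-14, 5, 8, 24, 27, 30}, so |A + A| = 6. Thus K = 6/3 = 2. For comparison, the minimum possible |A + A| over all 3-element sets is 2·3 − 1 = 5 (so min K = 5/3), attained only by arithmetic progressions.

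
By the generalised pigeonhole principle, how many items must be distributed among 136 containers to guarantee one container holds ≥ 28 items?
n = (28 − 1)·136 + 1 = 3673

By the generalised pigeonhole principle, to guarantee some box contains ≥ r objects we need more than (r − 1) · k objects total. Threshold: n = (r − 1) · k + 1. With r = 28 and k = 136: n = 27 · 136 + 1 = 3672 + 1 = 3673. For n = 3672 = 27 · 136, we can put exactly 27 objects in every box, avoiding 28 in any single one — so 3673 is tight.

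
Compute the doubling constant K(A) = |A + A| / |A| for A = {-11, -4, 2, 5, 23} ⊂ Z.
K = |A + A| / |A| = 15/5 = 3

Enumerate A + A = {a + b : a, b ∈ A}. With |A| = 5, there are |A|^2 = 25 ordered sum pairs; collecting distinct values, A + A = {-22, -15, -9, -8, -6, -2, 1, 4, 7, 10, 12, 19, 25, 28, 46}, so |A + A| = 15. Thus K = 15/5 = 3. For comparison, the minimum possible |A + A| over all 5-element sets is 2·5 − 1 = 9 (so min K = 9/5), attained only by arithmetic progressions.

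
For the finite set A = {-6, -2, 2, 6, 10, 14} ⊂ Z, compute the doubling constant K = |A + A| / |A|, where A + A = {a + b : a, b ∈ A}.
K = |A + A| / |A| = 11/6

Enumerate A + A = {a + b : a, b ∈ A}. With |A| = 6, there are |A|^2 = 36 ordered sum pairs; collecting distinct values, A + A = {-12, -8, -4, 0, 4, 8, 12, 16, 20, 24, 28}, so |A + A| = 11. Thus K = 11/6. Here |A + A| = 2|A| − 1 = 11, the minimum possible — so K = 11/6 is minimal, which holds iff A is an arithmetic progression.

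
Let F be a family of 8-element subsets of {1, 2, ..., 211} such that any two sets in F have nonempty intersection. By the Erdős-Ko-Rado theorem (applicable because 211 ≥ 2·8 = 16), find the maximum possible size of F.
max |F| = C(210, 7) = 3230129794320

Erdős-Ko-Rado (1961): when n ≥ 2k, max |F| = C(n−1, k−1). The bound is attained by the star {A : i ∈ A} for any fixed i ∈ [n]. Here C(211−1, 8−1) = C(210, 7) = 3230129794320.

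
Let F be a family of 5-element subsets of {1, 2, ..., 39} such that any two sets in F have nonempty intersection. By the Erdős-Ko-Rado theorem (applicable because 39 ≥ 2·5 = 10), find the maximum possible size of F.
max |F| = C(38, 4) = 73815

Erdős-Ko-Rado (1961): when n ≥ 2k, max |F| = C(n−1, k−1). The bound is attained by the star {A : i ∈ A} for any fixed i ∈ [n]. Here C(39−1, 5−1) = C(38, 4) = 73815.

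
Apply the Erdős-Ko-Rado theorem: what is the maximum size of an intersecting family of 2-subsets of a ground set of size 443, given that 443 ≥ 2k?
max |F| = C(442, 1) = 442

The Erdős-Ko-Rado theorem states: for n ≥ 2k, an intersecting family of k-subsets of an n-element set has size at most C(n − 1, k − 1), with equality for 'star' families {A ⊆ [n] : |A| = k, i ∈ A} (fix an element i). For n = 443, k = 2: C(442, 1) = 442.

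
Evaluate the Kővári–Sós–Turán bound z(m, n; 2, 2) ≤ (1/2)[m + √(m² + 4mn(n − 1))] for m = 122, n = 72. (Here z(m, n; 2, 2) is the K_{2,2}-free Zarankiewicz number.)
z(122, 72; 2, 2) ≤ (1/2)[122 + √(122² + 4·122·72·71)] = (1/2)[122 + √2509540] = 853.0764

Kővári–Sós–Turán: let r_1, ..., r_122 be the row sums and z = Σ r_i the total number of 1s. Each pair of columns can share at most one row with both entries 1 (else a 2×2 all-ones block appears), so Σ_i C(r_i, 2) ≤ C(72, 2) = 2556. By convexity Σ_i C(r_i, 2) ≥ 122·C(z/122, 2) = z(z − 122)/(2·122), giving z² − 122z − 122·72·71 ≤ 0 and hence z ≤ (1/2)[122 + √(14884 + 4·623664)] = (1/2)[122 + √2509540] ≈ (1/2)(122 + 1584.1528) = 853.0764.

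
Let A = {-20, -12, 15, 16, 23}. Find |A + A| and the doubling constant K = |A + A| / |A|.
K = |A + A| / |A| = 14/5

Enumerate A + A = {a + b : a, b ∈ A}. With |A| = 5, there are |A|^2 = 25 ordered sum pairs; collecting distinct values, A + A = {-40, -32, -24, -5, -4, 3, 4, 11, 30, 31, 32, 38, 39, 46}, so |A + A| = 14. Thus K = 14/5. For comparison, the minimum possible |A + A| over all 5-element sets is 2·5 − 1 = 9 (so min K = 9/5), attained only by arithmetic progressions.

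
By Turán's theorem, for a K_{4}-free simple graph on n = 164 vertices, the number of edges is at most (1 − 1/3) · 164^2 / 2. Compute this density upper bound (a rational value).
Turán density bound = (2/3) · 164^2/2 = 26896/3 ≈ 8965.3333

Turán's theorem: ex(n, K_{r+1}) is achieved by the complete r-partite Turán graph T(n, r) with parts as balanced as possible, and is at most (1 − 1/r) · n^2/2. For r = 3, n = 164: the density bound is (2/3) · 26896/2 = 26896/3 ≈ 8965.3333. The integer-valued extremum is e(T(164, 3)) = 8965, which is strictly less than the density bound 26896/3 since 3 ∤ 164 (the parts of T(164, 3) cannot all be equal).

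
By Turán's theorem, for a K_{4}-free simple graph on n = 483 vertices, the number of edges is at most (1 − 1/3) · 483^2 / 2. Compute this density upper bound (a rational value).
Turán density bound = (2/3) · 483^2/2 = 77763

Turán's theorem: ex(n, K_{r+1}) is achieved by the complete r-partite Turán graph T(n, r) with parts as balanced as possible, and is at most (1 − 1/r) · n^2/2. For r = 3, n = 483: the density bound is (2/3) · 233289/2 = 77763. Since 3 ∣ 483, the Turán graph T(483, 3) has parts of equal size 161, and its edge count e(T(483, 3)) = 77763 attains the density bound exactly.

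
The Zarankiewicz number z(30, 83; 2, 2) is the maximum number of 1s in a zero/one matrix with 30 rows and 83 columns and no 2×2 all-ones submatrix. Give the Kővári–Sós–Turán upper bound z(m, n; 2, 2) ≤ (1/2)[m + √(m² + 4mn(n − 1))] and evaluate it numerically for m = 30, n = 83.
z(30, 83; 2, 2) ≤ (1/2)[30 + √(30² + 4·30·83·82)] = (1/2)[30 + √817620] = 467.1117

Kővári–Sós–Turán: let r_1, ..., r_30 be the row sums and z = Σ r_i the total number of 1s. Each pair of columns can share at most one row with both entries 1 (else a 2×2 all-ones block appears), so Σ_i C(r_i, 2) ≤ C(83, 2) = 3403. By convexity Σ_i C(r_i, 2) ≥ 30·C(z/30, 2) = z(z − 30)/(2·30), giving z² − 30z − 30·83·82 ≤ 0 and hence z ≤ (1/2)[30 + √(900 + 4·204180)] = (1/2)[30 + √817620] ≈ (1/2)(30 + 904.2234) = 467.1117.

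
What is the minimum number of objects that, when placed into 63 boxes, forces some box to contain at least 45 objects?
n = (45 − 1)·63 + 1 = 2773

By the generalised pigeonhole principle, to guarantee some box contains ≥ r objects we need more than (r − 1) · k objects total. Threshold: n = (r − 1) · k + 1. With r = 45 and k = 63: n = 44 · 63 + 1 = 2772 + 1 = 2773. For n = 2772 = 44 · 63, we can put exactly 44 objects in every box, avoiding 45 in any single one — so 2773 is tight.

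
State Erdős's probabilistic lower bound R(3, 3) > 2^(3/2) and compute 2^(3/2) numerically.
2^(3/2) = 2.8284; so R(3, 3) > 2.8284

Colour each edge of K_n uniformly at random with red/blue. The expected number of monochromatic K_3 is C(n, 3) · 2 · 2^(−C(3,2)). If C(n, 3) · 2^(1 − C(3,2)) < 1, then with positive probability no monochromatic K_3 exists, so R(3, 3) > n. The standard estimate C(n, 3) ≤ n^3/3! shows this inequality holds whenever n ≤ 2^(3/2) (since 3! · 2^(C(3,2) − 1) > 2^(3^2/2) ≥ n^3). Hence R(3, 3) > 2^(3/2) = 2.8284.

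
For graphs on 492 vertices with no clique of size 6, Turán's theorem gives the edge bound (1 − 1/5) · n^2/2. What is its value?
Turán density bound = (4/5) · 492^2/2 = 484128/5 ≈ 96825.6

Turán's theorem: ex(n, K_{r+1}) is achieved by the complete r-partite Turán graph T(n, r) with parts as balanced as possible, and is at most (1 − 1/r) · n^2/2. For r = 5, n = 492: the density bound is (4/5) · 242064/2 = 484128/5 ≈ 96825.6. The integer-valued extremum is e(T(492, 5)) = 96825, which is strictly less than the density bound 484128/5 since 5 ∤ 492 (the parts of T(492, 5) cannot all be equal).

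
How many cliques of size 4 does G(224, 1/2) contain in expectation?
E[# K_4] = C(224, 4) · (1/2)^C(4, 2) = 102114376 / 2^6 = 12764297/8 = 1595537.125

For each 4-subset S of vertices (there are C(224, 4) = 102114376 such S), let X_S = 1 if S induces a K_4 (all C(4, 2) = 6 edges present). Then P(X_S = 1) = (1/2)^6 = 1/64. By linearity of expectation, E[# K_4] = C(224, 4) · (1/2)^6 = 102114376 / 64 = 12764297/8 = 1595537.125.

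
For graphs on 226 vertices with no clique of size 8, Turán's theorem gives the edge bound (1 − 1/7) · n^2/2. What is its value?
Turán density bound = (6/7) · 226^2/2 = 153228/7 ≈ 21889.7143

Turán's theorem: ex(n, K_{r+1}) is achieved by the complete r-partite Turán graph T(n, r) with parts as balanced as possible, and is at most (1 − 1/r) · n^2/2. For r = 7, n = 226: the density bound is (6/7) · 51076/2 = 153228/7 ≈ 21889.7143. The integer-valued extremum is e(T(226, 7)) = 21889, which is strictly less than the density bound 153228/7 since 7 ∤ 226 (the parts of T(226, 7) cannot all be equal).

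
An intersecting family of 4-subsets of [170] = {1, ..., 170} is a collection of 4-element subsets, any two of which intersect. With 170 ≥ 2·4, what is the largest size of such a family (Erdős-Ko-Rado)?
max |F| = C(169, 3) = 790244

Erdős-Ko-Rado (1961): when n ≥ 2k, max |F| = C(n−1, k−1). The bound is attained by the star {A : i ∈ A} for any fixed i ∈ [n]. Here C(170−1, 4−1) = C(169, 3) = 790244.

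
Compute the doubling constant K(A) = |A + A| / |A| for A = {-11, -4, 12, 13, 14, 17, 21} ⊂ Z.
K = |A + A| / |A| = 25/7

Enumerate A + A = {a + b : a, b ∈ A}. With |A| = 7, there are |A|^2 = 49 ordered sum pairs; collecting distinct values, A + A = {-22, -15, -8, 1, 2, 3, 6, 8, 9, 10, 13, 17, 24, 25, 26, 27, 28, 29, 30, 31, 33, 34, 35, 38, 42}, so |A + A| = 25. Thus K = 25/7. For comparison, the minimum possible |A + A| over all 7-element sets is 2·7 − 1 = 13 (so min K = 13/7), attained only by arithmetic progressions.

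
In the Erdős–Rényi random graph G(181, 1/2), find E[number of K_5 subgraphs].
E[# K_5] = C(181, 5) · (1/2)^C(5, 2) = 1531144341 / 2^10 ≈ 1495258.145508

For each 5-subset S of vertices (there are C(181, 5) = 1531144341 such S), let X_S = 1 if S induces a K_5 (all C(5, 2) = 10 edges present). Then P(X_S = 1) = (1/2)^10 = 1/1024. By linearity of expectation, E[# K_5] = C(181, 5) · (1/2)^10 = 1531144341 / 1024 ≈ 1495258.145508.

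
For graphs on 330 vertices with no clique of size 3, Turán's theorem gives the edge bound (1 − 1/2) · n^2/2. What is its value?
Turán density bound = (1/2) · 330^2/2 = 27225

Turán's theorem: ex(n, K_{r+1}) is achieved by the complete r-partite Turán graph T(n, r) with parts as balanced as possible, and is at most (1 − 1/r) · n^2/2. For r = 2, n = 330: the density bound is (1/2) · 108900/2 = 27225. Since 2 ∣ 330, the Turán graph T(330, 2) has parts of equal size 165, and its edge count e(T(330, 2)) = 27225 attains the density bound exactly.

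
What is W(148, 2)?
W(148, 2) = 148 + 1 = 149

A 2-term AP is any pair of integers, so a monochromatic 2-AP exists iff some colour is used at least twice. With 148 colours, the colouring i ↦ i on {1, ..., 148} uses each colour once, avoiding any monochromatic pair, so W(148, 2) > 148. For {1, ..., 149}, pigeonhole forces two integers of the same colour, which form a monochromatic 2-AP. Hence W(148, 2) = 149.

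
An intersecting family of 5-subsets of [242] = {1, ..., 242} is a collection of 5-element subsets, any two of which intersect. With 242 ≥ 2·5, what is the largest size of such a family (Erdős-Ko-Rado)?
max |F| = C(241, 4) = 137085620

The Erdős-Ko-Rado theorem states: for n ≥ 2k, an intersecting family of k-subsets of an n-element set has size at most C(n − 1, k − 1), with equality for 'star' families {A ⊆ [n] : |A| = k, i ∈ A} (fix an element i). For n = 242, k = 5: C(241, 4) = 137085620.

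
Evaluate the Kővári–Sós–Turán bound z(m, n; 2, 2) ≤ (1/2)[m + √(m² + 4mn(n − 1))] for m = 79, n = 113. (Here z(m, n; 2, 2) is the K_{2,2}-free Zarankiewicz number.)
z(79, 113; 2, 2) ≤ (1/2)[79 + √(79² + 4·79·113·112)] = (1/2)[79 + √4005537] = 1040.1919

Kővári–Sós–Turán: let r_1, ..., r_79 be the row sums and z = Σ r_i the total number of 1s. Each pair of columns can share at most one row with both entries 1 (else a 2×2 all-ones block appears), so Σ_i C(r_i, 2) ≤ C(113, 2) = 6328. By convexity Σ_i C(r_i, 2) ≥ 79·C(z/79, 2) = z(z − 79)/(2·79), giving z² − 79z − 79·113·112 ≤ 0 and hence z ≤ (1/2)[79 + √(6241 + 4·999824)] = (1/2)[79 + √4005537] ≈ (1/2)(79 + 2001.3838) = 1040.1919.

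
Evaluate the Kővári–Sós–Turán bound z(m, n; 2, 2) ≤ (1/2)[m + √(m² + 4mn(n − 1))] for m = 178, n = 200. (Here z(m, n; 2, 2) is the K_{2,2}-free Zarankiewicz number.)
z(178, 200; 2, 2) ≤ (1/2)[178 + √(178² + 4·178·200·199)] = (1/2)[178 + √28369284] = 2752.1412

Kővári–Sós–Turán: let r_1, ..., r_178 be the row sums and z = Σ r_i the total number of 1s. Each pair of columns can share at most one row with both entries 1 (else a 2×2 all-ones block appears), so Σ_i C(r_i, 2) ≤ C(200, 2) = 19900. By convexity Σ_i C(r_i, 2) ≥ 178·C(z/178, 2) = z(z − 178)/(2·178), giving z² − 178z − 178·200·199 ≤ 0 and hence z ≤ (1/2)[178 + √(31684 + 4·7084400)] = (1/2)[178 + √28369284] ≈ (1/2)(178 + 5326.2824) = 2752.1412.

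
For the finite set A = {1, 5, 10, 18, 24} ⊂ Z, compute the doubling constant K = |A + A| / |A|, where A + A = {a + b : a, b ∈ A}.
K = |A + A| / |A| = 15/5 = 3

Enumerate A + A = {a + b : a, b ∈ A}. With |A| = 5, there are |A|^2 = 25 ordered sum pairs; collecting distinct values, A + A = {2, 6, 10, 11, 15, 19, 20, 23, 25, 28, 29, 34, 36, 42, 48}, so |A + A| = 15. Thus K = 15/5 = 3. For comparison, the minimum possible |A + A| over all 5-element sets is 2·5 − 1 = 9 (so min K = 9/5), attained only by arithmetic progressions.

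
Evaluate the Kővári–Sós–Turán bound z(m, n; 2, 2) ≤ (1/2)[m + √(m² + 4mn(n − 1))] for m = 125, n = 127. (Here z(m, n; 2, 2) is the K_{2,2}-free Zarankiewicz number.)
z(125, 127; 2, 2) ≤ (1/2)[125 + √(125² + 4·125·127·126)] = (1/2)[125 + √8016625] = 1478.1823

Kővári–Sós–Turán: let r_1, ..., r_125 be the row sums and z = Σ r_i the total number of 1s. Each pair of columns can share at most one row with both entries 1 (else a 2×2 all-ones block appears), so Σ_i C(r_i, 2) ≤ C(127, 2) = 8001. By convexity Σ_i C(r_i, 2) ≥ 125·C(z/125, 2) = z(z − 125)/(2·125), giving z² − 125z − 125·127·126 ≤ 0 and hence z ≤ (1/2)[125 + √(15625 + 4·2000250)] = (1/2)[125 + √8016625] ≈ (1/2)(125 + 2831.3645) = 1478.1823.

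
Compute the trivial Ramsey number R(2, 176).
R(2, 176) = 176

R(2, k) = k for all k ≥ 2: in a 2-colouring of K_k, either some edge is red (a red K_2) or all edges are blue (a blue K_k). And K_{175} coloured all-blue has no blue K_176, so R(2, 176) > 175. Hence R(2, 176) = 176.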